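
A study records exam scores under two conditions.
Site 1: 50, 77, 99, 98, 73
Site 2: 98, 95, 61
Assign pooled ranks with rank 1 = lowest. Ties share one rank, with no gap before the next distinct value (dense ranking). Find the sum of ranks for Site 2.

13

Sorted (ascending): 50, 61, 73, 77, 95, 98, 98, 99
The 2 values of 98 share dense rank 6.
Remaining distinct values take the next consecutive integers.
Site 2 values → pooled ranks: 98→6, 95→5, 61→2
Rank sum = 6 + 5 + 2 = 13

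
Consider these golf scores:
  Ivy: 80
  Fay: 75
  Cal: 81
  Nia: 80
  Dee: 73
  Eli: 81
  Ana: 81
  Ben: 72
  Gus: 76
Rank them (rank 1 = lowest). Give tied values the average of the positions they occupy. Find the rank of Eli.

8

Sorted (ascending): 72, 73, 75, 76, 80, 80, 81, 81, 81
The 2 values of 80 occupy positions 5–6 → average rank (5+6)/2 = 5.5.
The 3 values of 81 occupy positions 7–9 → average rank 8.
Eli has value 81 → rank 8.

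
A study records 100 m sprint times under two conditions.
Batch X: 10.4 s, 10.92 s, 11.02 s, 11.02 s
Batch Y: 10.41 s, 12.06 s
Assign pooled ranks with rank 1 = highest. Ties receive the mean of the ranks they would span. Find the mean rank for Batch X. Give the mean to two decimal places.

Sorted (descending): 12.06, 11.02, 11.02, 10.92, 10.41, 10.4
The 2 values of 11.02 occupy positions 2–3 → average rank (2+3)/2 = 2.5.
Batch X values → pooled ranks: 10.4→6, 10.92→4, 11.02→2.5, 11.02→2.5
Mean rank = (6 + 4 + 2.5 + 2.5) / 4 = 3.75

3.75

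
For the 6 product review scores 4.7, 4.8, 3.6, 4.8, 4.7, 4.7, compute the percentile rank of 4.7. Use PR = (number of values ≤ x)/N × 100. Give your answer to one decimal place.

N = 6.
Strictly below 4.7: 1. Equal to 4.7: 3.
PR = 4/6 × 100 = 66.7

66.7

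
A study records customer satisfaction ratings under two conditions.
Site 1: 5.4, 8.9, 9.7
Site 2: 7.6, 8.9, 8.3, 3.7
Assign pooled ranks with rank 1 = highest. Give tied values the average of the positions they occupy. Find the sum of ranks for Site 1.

9.5

Sorted (descending): 9.7, 8.9, 8.9, 8.3, 7.6, 5.4, 3.7
The 2 values of 8.9 occupy positions 2–3 → average rank (2+3)/2 = 2.5.
Site 1 values → pooled ranks: 5.4→6, 8.9→2.5, 9.7→1
Rank sum = 6 + 2.5 + 1 = 9.5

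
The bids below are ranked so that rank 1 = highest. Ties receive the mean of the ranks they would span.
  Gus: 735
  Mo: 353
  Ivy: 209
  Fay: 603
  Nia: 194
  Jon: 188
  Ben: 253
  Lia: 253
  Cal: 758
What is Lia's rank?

Sorted (descending): 758, 735, 603, 353, 253, 253, 209, 194, 188
The 2 values of 253 occupy positions 5–6 → average rank (5+6)/2 = 5.5.
Lia has value 253 → rank 5.5.

5.5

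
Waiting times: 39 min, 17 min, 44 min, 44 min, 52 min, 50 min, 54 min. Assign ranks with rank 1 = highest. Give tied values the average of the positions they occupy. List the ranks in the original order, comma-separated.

Sorted (descending): 54, 52, 50, 44, 44, 39, 17
The 2 values of 44 occupy positions 4–5 → average rank (4+5)/2 = 4.5.

6, 7, 4.5, 4.5, 2, 3, 1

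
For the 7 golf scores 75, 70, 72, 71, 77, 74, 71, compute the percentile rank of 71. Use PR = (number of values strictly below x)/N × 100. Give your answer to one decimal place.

N = 7.
Strictly below 71: 1. Equal to 71: 2.
PR = 1/7 × 100 = 14.3

14.3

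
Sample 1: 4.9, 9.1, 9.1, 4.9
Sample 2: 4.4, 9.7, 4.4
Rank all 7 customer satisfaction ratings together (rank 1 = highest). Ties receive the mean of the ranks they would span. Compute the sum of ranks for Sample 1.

Sorted (descending): 9.7, 9.1, 9.1, 4.9, 4.9, 4.4, 4.4
The 2 values of 9.1 occupy positions 2–3 → average rank (2+3)/2 = 2.5.
The 2 values of 4.9 occupy positions 4–5 → average rank (4+5)/2 = 4.5.
The 2 values of 4.4 occupy positions 6–7 → average rank (6+7)/2 = 6.5.
Sample 1 values → pooled ranks: 4.9→4.5, 9.1→2.5, 9.1→2.5, 4.9→4.5
Rank sum = 4.5 + 2.5 + 2.5 + 4.5 = 14

14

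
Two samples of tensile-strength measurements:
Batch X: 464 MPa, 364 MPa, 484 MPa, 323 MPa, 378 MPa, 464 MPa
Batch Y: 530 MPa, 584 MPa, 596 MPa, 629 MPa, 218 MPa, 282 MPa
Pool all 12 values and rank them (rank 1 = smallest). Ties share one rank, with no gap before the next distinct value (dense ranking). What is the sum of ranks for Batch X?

31

Sorted (ascending): 218, 282, 323, 364, 378, 464, 464, 484, 530, 584, 596, 629
The 2 values of 464 share dense rank 6.
Remaining distinct values take the next consecutive integers.
Batch X values → pooled ranks: 464→6, 364→4, 484→7, 323→3, 378→5, 464→6
Rank sum = 6 + 4 + 7 + 3 + 5 + 6 = 31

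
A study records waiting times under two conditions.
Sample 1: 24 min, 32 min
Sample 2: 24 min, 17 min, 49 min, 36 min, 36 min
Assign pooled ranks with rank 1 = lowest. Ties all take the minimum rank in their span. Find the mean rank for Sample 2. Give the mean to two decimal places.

4.00

Sorted (ascending): 17, 24, 24, 32, 36, 36, 49
The 2 values of 24 occupy positions 2–3 → each gets rank 2.
The 2 values of 36 occupy positions 5–6 → each gets rank 5.
Sample 2 values → pooled ranks: 24→2, 17→1, 49→7, 36→5, 36→5
Mean rank = (2 + 1 + 7 + 5 + 5) / 5 = 4.00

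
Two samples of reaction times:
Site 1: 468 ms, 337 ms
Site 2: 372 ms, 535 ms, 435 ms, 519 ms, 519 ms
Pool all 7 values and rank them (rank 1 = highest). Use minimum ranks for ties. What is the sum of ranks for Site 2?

16

Sorted (descending): 535, 519, 519, 468, 435, 372, 337
The 2 values of 519 occupy positions 2–3 → each gets rank 2.
Site 2 values → pooled ranks: 372→6, 535→1, 435→5, 519→2, 519→2
Rank sum = 6 + 1 + 5 + 2 + 2 = 16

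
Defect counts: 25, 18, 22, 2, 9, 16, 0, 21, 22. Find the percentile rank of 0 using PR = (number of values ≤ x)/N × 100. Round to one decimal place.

N = 9.
Strictly below 0: 0. Equal to 0: 1.
PR = 1/9 × 100 = 11.1

11.1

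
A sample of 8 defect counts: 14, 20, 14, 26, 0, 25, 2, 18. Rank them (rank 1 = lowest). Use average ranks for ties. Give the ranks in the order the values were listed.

Sorted (ascending): 0, 2, 14, 14, 18, 20, 25, 26
The 2 values of 14 occupy positions 3–4 → average rank (3+4)/2 = 3.5.

3.5, 6, 3.5, 8, 1, 7, 2, 5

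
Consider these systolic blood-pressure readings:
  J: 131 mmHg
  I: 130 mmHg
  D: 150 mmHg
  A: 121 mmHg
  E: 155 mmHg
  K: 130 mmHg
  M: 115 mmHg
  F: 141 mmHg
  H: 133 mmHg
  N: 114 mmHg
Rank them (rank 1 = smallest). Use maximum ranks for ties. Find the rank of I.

5

Sorted (ascending): 114, 115, 121, 130, 130, 131, 133, 141, 150, 155
The 2 values of 130 occupy positions 4–5 → each gets rank 5.
I has value 130 mmHg → rank 5.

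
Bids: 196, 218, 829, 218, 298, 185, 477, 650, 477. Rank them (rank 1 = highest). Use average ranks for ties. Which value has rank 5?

298

Sorted (descending): 829, 650, 477, 477, 298, 218, 218, 196, 185
The 2 values of 477 occupy positions 3–4 → average rank (3+4)/2 = 3.5.
The 2 values of 218 occupy positions 6–7 → average rank (6+7)/2 = 6.5.
Rank 5 → value 298.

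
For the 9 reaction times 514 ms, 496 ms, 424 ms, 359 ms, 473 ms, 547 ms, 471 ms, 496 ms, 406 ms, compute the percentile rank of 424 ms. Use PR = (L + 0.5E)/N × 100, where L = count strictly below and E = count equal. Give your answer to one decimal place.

27.8

N = 9.
Strictly below 424: 2. Equal to 424: 1.
PR = (2 + 0.5·1)/9 × 100 = 27.8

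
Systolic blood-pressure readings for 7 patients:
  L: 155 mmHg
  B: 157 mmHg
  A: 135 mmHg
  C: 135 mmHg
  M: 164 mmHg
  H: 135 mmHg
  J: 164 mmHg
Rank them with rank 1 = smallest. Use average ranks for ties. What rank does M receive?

6.5

Sorted (ascending): 135, 135, 135, 155, 157, 164, 164
The 3 values of 135 occupy positions 1–3 → average rank 2.
The 2 values of 164 occupy positions 6–7 → average rank (6+7)/2 = 6.5.
M has value 164 mmHg → rank 6.5.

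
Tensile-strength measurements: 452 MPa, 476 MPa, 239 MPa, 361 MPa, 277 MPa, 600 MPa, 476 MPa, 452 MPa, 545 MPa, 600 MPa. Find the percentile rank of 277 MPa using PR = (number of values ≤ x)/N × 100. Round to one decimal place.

N = 10.
Strictly below 277: 1. Equal to 277: 1.
PR = 2/10 × 100 = 20.0

20.0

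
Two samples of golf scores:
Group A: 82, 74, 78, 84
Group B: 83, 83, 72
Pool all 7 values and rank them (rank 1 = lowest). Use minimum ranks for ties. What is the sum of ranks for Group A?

16

Sorted (ascending): 72, 74, 78, 82, 83, 83, 84
The 2 values of 83 occupy positions 5–6 → each gets rank 5.
Group A values → pooled ranks: 82→4, 74→2, 78→3, 84→7
Rank sum = 4 + 2 + 3 + 7 = 16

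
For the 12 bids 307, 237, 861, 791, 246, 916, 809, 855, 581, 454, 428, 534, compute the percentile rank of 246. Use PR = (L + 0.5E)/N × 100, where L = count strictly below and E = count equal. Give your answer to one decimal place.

N = 12.
Strictly below 246: 1. Equal to 246: 1.
PR = (1 + 0.5·1)/12 × 100 = 12.5

12.5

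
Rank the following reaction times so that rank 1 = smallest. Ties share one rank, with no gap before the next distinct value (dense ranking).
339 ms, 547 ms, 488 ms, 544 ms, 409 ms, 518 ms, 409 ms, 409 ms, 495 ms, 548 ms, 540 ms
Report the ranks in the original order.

1, 8, 3, 7, 2, 5, 2, 2, 4, 9, 6

Sorted (ascending): 339, 409, 409, 409, 488, 495, 518, 540, 544, 547, 548
The 3 values of 409 share dense rank 2.
Remaining distinct values take the next consecutive integers.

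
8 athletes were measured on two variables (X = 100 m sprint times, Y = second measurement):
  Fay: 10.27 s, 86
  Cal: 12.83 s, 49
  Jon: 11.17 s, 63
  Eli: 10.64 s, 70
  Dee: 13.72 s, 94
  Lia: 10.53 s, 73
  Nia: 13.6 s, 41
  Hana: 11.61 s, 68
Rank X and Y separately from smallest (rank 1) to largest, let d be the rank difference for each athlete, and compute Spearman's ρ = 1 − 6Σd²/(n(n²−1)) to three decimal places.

Ranks of variable 1: 1, 6, 4, 3, 8, 2, 7, 5
Ranks of variable 2: 7, 2, 3, 5, 8, 6, 1, 4
d = r₁ − r₂: -6, 4, 1, -2, 0, -4, 6, 1
d²: 36, 16, 1, 4, 0, 16, 36, 1; Σd² = 110
ρ = 1 − 6·110/(8·63) = 1 − 660/504 = -0.310

-0.310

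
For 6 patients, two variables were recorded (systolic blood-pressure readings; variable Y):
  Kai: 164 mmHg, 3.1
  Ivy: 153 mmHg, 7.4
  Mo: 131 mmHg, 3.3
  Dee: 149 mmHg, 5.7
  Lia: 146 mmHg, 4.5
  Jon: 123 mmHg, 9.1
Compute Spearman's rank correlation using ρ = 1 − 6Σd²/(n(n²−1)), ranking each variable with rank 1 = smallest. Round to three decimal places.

-0.429

Ranks of variable 1: 6, 5, 2, 4, 3, 1
Ranks of variable 2: 1, 5, 2, 4, 3, 6
d = r₁ − r₂: 5, 0, 0, 0, 0, -5
d²: 25, 0, 0, 0, 0, 25; Σd² = 50
ρ = 1 − 6·50/(6·35) = 1 − 300/210 = -0.429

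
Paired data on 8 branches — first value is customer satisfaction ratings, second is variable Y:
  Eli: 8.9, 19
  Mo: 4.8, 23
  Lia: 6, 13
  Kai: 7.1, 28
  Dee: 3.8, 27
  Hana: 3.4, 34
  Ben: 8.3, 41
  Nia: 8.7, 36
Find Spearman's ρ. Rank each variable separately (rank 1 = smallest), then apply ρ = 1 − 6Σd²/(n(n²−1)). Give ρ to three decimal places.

Ranks of variable 1: 8, 3, 4, 5, 2, 1, 6, 7
Ranks of variable 2: 2, 3, 1, 5, 4, 6, 8, 7
d = r₁ − r₂: 6, 0, 3, 0, -2, -5, -2, 0
d²: 36, 0, 9, 0, 4, 25, 4, 0; Σd² = 78
ρ = 1 − 6·78/(8·63) = 1 − 468/504 = 0.071

0.071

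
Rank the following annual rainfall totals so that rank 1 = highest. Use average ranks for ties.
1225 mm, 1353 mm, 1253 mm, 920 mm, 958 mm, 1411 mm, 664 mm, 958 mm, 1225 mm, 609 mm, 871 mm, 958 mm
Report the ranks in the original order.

4.5, 2, 3, 9, 7, 1, 11, 7, 4.5, 12, 10, 7

Sorted (descending): 1411, 1353, 1253, 1225, 1225, 958, 958, 958, 920, 871, 664, 609
The 2 values of 1225 occupy positions 4–5 → average rank (4+5)/2 = 4.5.
The 3 values of 958 occupy positions 6–8 → average rank 7.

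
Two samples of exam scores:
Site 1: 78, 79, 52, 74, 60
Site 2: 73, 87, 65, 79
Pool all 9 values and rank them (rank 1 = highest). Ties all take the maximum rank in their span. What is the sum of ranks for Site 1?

Sorted (descending): 87, 79, 79, 78, 74, 73, 65, 60, 52
The 2 values of 79 occupy positions 2–3 → each gets rank 3.
Site 1 values → pooled ranks: 78→4, 79→3, 52→9, 74→5, 60→8
Rank sum = 4 + 3 + 9 + 5 + 8 = 29

29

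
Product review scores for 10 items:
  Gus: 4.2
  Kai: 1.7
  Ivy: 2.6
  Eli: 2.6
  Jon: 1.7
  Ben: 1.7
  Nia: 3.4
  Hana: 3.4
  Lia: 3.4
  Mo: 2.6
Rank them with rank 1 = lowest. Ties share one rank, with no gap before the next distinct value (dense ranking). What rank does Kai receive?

Sorted (ascending): 1.7, 1.7, 1.7, 2.6, 2.6, 2.6, 3.4, 3.4, 3.4, 4.2
The 3 values of 1.7 share dense rank 1.
The 3 values of 2.6 share dense rank 2.
The 3 values of 3.4 share dense rank 3.
Remaining distinct values take the next consecutive integers.
Kai has value 1.7 → rank 1.

1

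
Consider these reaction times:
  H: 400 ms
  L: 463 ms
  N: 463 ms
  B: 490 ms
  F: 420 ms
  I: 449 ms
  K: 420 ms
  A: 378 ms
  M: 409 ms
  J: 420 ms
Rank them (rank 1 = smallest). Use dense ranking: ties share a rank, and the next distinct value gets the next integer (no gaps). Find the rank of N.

Sorted (ascending): 378, 400, 409, 420, 420, 420, 449, 463, 463, 490
The 3 values of 420 share dense rank 4.
The 2 values of 463 share dense rank 6.
Remaining distinct values take the next consecutive integers.
N has value 463 ms → rank 6.

6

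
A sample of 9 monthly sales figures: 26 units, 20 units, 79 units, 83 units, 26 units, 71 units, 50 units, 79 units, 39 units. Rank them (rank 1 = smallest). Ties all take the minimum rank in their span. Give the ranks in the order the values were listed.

2, 1, 7, 9, 2, 6, 5, 7, 4

Sorted (ascending): 20, 26, 26, 39, 50, 71, 79, 79, 83
The 2 values of 26 occupy positions 2–3 → each gets rank 2.
The 2 values of 79 occupy positions 7–8 → each gets rank 7.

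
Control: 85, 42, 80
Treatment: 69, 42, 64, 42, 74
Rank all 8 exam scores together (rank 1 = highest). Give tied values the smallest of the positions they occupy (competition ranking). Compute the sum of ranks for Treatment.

24

Sorted (descending): 85, 80, 74, 69, 64, 42, 42, 42
The 3 values of 42 occupy positions 6–8 → each gets rank 6.
Treatment values → pooled ranks: 69→4, 42→6, 64→5, 42→6, 74→3
Rank sum = 4 + 6 + 5 + 6 + 3 = 24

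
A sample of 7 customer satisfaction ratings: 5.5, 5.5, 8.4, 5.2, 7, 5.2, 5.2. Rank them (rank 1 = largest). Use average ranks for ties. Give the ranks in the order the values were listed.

3.5, 3.5, 1, 6, 2, 6, 6

Sorted (descending): 8.4, 7, 5.5, 5.5, 5.2, 5.2, 5.2
The 2 values of 5.5 occupy positions 3–4 → average rank (3+4)/2 = 3.5.
The 3 values of 5.2 occupy positions 5–7 → average rank 6.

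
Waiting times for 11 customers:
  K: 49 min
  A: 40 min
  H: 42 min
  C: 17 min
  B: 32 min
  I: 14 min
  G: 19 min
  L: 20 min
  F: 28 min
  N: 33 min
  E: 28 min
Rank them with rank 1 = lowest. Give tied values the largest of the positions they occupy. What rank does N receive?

Sorted (ascending): 14, 17, 19, 20, 28, 28, 32, 33, 40, 42, 49
The 2 values of 28 occupy positions 5–6 → each gets rank 6.
N has value 33 min → rank 8.

8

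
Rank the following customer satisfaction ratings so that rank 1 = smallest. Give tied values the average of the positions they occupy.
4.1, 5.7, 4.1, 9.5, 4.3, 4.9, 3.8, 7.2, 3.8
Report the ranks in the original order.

3.5, 7, 3.5, 9, 5, 6, 1.5, 8, 1.5

Sorted (ascending): 3.8, 3.8, 4.1, 4.1, 4.3, 4.9, 5.7, 7.2, 9.5
The 2 values of 3.8 occupy positions 1–2 → average rank (1+2)/2 = 1.5.
The 2 values of 4.1 occupy positions 3–4 → average rank (3+4)/2 = 3.5.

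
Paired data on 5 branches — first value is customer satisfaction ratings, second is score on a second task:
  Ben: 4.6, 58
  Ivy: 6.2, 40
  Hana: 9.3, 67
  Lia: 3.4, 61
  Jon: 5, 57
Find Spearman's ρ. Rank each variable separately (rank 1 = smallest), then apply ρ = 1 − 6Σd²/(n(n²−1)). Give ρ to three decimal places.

0.000

Ranks of variable 1: 2, 4, 5, 1, 3
Ranks of variable 2: 3, 1, 5, 4, 2
d = r₁ − r₂: -1, 3, 0, -3, 1
d²: 1, 9, 0, 9, 1; Σd² = 20
ρ = 1 − 6·20/(5·24) = 1 − 120/120 = 0.000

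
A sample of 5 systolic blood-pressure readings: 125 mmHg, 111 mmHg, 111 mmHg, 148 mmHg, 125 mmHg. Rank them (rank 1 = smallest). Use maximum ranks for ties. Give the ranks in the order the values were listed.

4, 2, 2, 5, 4

Sorted (ascending): 111, 111, 125, 125, 148
The 2 values of 111 occupy positions 1–2 → each gets rank 2.
The 2 values of 125 occupy positions 3–4 → each gets rank 4.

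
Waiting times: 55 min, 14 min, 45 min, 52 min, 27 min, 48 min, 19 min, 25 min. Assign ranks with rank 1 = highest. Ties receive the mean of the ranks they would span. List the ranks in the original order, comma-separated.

1, 8, 4, 2, 5, 3, 7, 6

Sorted (descending): 55, 52, 48, 45, 27, 25, 19, 14
No ties — each value takes its position as its rank.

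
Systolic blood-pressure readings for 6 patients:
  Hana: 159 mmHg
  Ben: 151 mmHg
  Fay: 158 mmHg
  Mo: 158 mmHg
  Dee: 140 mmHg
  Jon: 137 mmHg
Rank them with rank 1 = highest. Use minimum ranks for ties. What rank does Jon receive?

6

Sorted (descending): 159, 158, 158, 151, 140, 137
The 2 values of 158 occupy positions 2–3 → each gets rank 2.
Jon has value 137 mmHg → rank 6.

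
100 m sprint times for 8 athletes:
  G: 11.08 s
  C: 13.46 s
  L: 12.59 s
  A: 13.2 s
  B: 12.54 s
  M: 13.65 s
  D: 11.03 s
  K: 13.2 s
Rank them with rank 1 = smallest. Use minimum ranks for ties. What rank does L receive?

4

Sorted (ascending): 11.03, 11.08, 12.54, 12.59, 13.2, 13.2, 13.46, 13.65
The 2 values of 13.2 occupy positions 5–6 → each gets rank 5.
L has value 12.59 s → rank 4.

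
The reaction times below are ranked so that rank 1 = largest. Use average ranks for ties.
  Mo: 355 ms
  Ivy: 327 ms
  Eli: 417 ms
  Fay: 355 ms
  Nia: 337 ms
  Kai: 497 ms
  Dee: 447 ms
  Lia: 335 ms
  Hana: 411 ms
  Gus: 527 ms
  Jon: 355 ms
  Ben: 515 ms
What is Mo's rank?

8

Sorted (descending): 527, 515, 497, 447, 417, 411, 355, 355, 355, 337, 335, 327
The 3 values of 355 occupy positions 7–9 → average rank 8.
Mo has value 355 ms → rank 8.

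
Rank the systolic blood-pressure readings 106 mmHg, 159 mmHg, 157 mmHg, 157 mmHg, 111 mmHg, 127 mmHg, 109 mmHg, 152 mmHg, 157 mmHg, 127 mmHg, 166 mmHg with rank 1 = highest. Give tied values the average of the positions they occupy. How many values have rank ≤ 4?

Sorted (descending): 166, 159, 157, 157, 157, 152, 127, 127, 111, 109, 106
The 3 values of 157 occupy positions 3–5 → average rank 4.
The 2 values of 127 occupy positions 7–8 → average rank (7+8)/2 = 7.5.
Ranks ≤ 4: {1, 2, 4, 4, 4} → 5 values.

5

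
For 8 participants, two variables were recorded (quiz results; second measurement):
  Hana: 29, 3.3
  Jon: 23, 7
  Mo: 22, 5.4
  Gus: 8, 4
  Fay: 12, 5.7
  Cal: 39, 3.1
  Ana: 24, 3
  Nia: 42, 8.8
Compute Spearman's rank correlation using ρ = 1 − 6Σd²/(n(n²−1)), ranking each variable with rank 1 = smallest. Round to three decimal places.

-0.048

Ranks of variable 1: 6, 4, 3, 1, 2, 7, 5, 8
Ranks of variable 2: 3, 7, 5, 4, 6, 2, 1, 8
d = r₁ − r₂: 3, -3, -2, -3, -4, 5, 4, 0
d²: 9, 9, 4, 9, 16, 25, 16, 0; Σd² = 88
ρ = 1 − 6·88/(8·63) = 1 − 528/504 = -0.048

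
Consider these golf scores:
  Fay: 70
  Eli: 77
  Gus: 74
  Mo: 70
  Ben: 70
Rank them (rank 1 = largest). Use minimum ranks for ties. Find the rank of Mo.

Sorted (descending): 77, 74, 70, 70, 70
The 3 values of 70 occupy positions 3–5 → each gets rank 3.
Mo has value 70 → rank 3.

3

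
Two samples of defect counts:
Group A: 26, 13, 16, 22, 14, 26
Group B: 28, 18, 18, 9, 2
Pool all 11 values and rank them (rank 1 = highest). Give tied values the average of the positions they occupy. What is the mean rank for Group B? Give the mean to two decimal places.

6.60

Sorted (descending): 28, 26, 26, 22, 18, 18, 16, 14, 13, 9, 2
The 2 values of 26 occupy positions 2–3 → average rank (2+3)/2 = 2.5.
The 2 values of 18 occupy positions 5–6 → average rank (5+6)/2 = 5.5.
Group B values → pooled ranks: 28→1, 18→5.5, 18→5.5, 9→10, 2→11
Mean rank = (1 + 5.5 + 5.5 + 10 + 11) / 5 = 6.60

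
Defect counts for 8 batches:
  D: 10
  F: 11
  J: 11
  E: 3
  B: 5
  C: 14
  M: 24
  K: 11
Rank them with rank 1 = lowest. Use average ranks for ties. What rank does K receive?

5

Sorted (ascending): 3, 5, 10, 11, 11, 11, 14, 24
The 3 values of 11 occupy positions 4–6 → average rank 5.
K has value 11 → rank 5.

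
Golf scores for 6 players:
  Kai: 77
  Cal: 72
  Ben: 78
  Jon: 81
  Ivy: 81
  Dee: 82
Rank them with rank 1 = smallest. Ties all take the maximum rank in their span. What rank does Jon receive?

5

Sorted (ascending): 72, 77, 78, 81, 81, 82
The 2 values of 81 occupy positions 4–5 → each gets rank 5.
Jon has value 81 → rank 5.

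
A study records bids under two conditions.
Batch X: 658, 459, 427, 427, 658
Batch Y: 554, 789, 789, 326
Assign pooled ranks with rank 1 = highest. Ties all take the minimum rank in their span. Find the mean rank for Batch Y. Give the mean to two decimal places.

Sorted (descending): 789, 789, 658, 658, 554, 459, 427, 427, 326
The 2 values of 789 occupy positions 1–2 → each gets rank 1.
The 2 values of 658 occupy positions 3–4 → each gets rank 3.
The 2 values of 427 occupy positions 7–8 → each gets rank 7.
Batch Y values → pooled ranks: 554→5, 789→1, 789→1, 326→9
Mean rank = (5 + 1 + 1 + 9) / 4 = 4.00

4.00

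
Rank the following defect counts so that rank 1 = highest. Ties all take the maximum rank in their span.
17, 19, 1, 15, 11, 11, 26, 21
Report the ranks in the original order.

4, 3, 8, 5, 7, 7, 1, 2

Sorted (descending): 26, 21, 19, 17, 15, 11, 11, 1
The 2 values of 11 occupy positions 6–7 → each gets rank 7.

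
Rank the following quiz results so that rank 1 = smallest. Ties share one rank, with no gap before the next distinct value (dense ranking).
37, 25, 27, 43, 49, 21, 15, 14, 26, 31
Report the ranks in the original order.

Sorted (ascending): 14, 15, 21, 25, 26, 27, 31, 37, 43, 49
No ties — each value takes its position as its rank.

8, 4, 6, 9, 10, 3, 2, 1, 5, 7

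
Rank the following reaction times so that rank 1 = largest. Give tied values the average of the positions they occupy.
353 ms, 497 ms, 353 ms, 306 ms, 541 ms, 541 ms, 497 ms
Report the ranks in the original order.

Sorted (descending): 541, 541, 497, 497, 353, 353, 306
The 2 values of 541 occupy positions 1–2 → average rank (1+2)/2 = 1.5.
The 2 values of 497 occupy positions 3–4 → average rank (3+4)/2 = 3.5.
The 2 values of 353 occupy positions 5–6 → average rank (5+6)/2 = 5.5.

5.5, 3.5, 5.5, 7, 1.5, 1.5, 3.5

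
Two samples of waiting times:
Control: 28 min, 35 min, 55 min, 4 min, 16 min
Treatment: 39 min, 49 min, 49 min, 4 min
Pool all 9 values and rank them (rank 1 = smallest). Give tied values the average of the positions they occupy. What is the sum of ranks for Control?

Sorted (ascending): 4, 4, 16, 28, 35, 39, 49, 49, 55
The 2 values of 4 occupy positions 1–2 → average rank (1+2)/2 = 1.5.
The 2 values of 49 occupy positions 7–8 → average rank (7+8)/2 = 7.5.
Control values → pooled ranks: 28→4, 35→5, 55→9, 4→1.5, 16→3
Rank sum = 4 + 5 + 9 + 1.5 + 3 = 22.5

22.5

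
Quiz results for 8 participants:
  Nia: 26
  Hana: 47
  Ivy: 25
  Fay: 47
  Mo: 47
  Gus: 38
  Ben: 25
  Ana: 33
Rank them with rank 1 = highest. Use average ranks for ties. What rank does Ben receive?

Sorted (descending): 47, 47, 47, 38, 33, 26, 25, 25
The 3 values of 47 occupy positions 1–3 → average rank 2.
The 2 values of 25 occupy positions 7–8 → average rank (7+8)/2 = 7.5.
Ben has value 25 → rank 7.5.

7.5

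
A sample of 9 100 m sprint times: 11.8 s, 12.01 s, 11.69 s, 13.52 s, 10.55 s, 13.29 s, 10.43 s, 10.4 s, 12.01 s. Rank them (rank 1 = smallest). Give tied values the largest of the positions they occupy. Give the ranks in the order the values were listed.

Sorted (ascending): 10.4, 10.43, 10.55, 11.69, 11.8, 12.01, 12.01, 13.29, 13.52
The 2 values of 12.01 occupy positions 6–7 → each gets rank 7.

5, 7, 4, 9, 3, 8, 2, 1, 7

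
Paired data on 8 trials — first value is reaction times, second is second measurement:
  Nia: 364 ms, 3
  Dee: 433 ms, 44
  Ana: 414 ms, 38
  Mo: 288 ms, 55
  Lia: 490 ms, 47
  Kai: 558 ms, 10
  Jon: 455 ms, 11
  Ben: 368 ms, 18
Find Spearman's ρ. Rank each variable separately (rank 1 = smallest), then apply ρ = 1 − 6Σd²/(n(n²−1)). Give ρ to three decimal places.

-0.167

Ranks of variable 1: 2, 5, 4, 1, 7, 8, 6, 3
Ranks of variable 2: 1, 6, 5, 8, 7, 2, 3, 4
d = r₁ − r₂: 1, -1, -1, -7, 0, 6, 3, -1
d²: 1, 1, 1, 49, 0, 36, 9, 1; Σd² = 98
ρ = 1 − 6·98/(8·63) = 1 − 588/504 = -0.167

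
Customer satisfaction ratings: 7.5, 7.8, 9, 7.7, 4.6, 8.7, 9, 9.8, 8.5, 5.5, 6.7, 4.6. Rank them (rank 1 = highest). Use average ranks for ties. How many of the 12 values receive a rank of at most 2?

1

Sorted (descending): 9.8, 9, 9, 8.7, 8.5, 7.8, 7.7, 7.5, 6.7, 5.5, 4.6, 4.6
The 2 values of 9 occupy positions 2–3 → average rank (2+3)/2 = 2.5.
The 2 values of 4.6 occupy positions 11–12 → average rank (11+12)/2 = 11.5.
Ranks ≤ 2: {1} → 1 value.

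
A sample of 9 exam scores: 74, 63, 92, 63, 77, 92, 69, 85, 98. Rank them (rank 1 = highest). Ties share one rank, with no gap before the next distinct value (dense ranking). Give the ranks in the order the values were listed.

5, 7, 2, 7, 4, 2, 6, 3, 1

Sorted (descending): 98, 92, 92, 85, 77, 74, 69, 63, 63
The 2 values of 92 share dense rank 2.
The 2 values of 63 share dense rank 7.
Remaining distinct values take the next consecutive integers.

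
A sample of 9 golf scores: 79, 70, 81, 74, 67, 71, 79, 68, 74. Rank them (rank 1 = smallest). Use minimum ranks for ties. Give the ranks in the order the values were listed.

Sorted (ascending): 67, 68, 70, 71, 74, 74, 79, 79, 81
The 2 values of 74 occupy positions 5–6 → each gets rank 5.
The 2 values of 79 occupy positions 7–8 → each gets rank 7.

7, 3, 9, 5, 1, 4, 7, 2, 5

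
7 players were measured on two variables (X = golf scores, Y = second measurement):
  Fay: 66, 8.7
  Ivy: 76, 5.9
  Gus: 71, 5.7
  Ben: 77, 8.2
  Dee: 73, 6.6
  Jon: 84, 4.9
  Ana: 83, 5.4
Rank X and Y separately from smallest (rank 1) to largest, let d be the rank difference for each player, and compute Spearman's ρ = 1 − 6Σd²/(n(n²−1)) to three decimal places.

Ranks of variable 1: 1, 4, 2, 5, 3, 7, 6
Ranks of variable 2: 7, 4, 3, 6, 5, 1, 2
d = r₁ − r₂: -6, 0, -1, -1, -2, 6, 4
d²: 36, 0, 1, 1, 4, 36, 16; Σd² = 94
ρ = 1 − 6·94/(7·48) = 1 − 564/336 = -0.679

-0.679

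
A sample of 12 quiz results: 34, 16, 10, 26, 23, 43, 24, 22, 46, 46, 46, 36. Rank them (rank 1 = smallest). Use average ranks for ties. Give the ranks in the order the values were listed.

7, 2, 1, 6, 4, 9, 5, 3, 11, 11, 11, 8

Sorted (ascending): 10, 16, 22, 23, 24, 26, 34, 36, 43, 46, 46, 46
The 3 values of 46 occupy positions 10–12 → average rank 11.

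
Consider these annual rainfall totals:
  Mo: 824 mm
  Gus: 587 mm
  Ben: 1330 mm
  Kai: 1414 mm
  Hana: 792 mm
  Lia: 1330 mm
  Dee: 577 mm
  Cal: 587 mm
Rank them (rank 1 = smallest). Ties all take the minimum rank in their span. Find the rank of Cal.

Sorted (ascending): 577, 587, 587, 792, 824, 1330, 1330, 1414
The 2 values of 587 occupy positions 2–3 → each gets rank 2.
The 2 values of 1330 occupy positions 6–7 → each gets rank 6.
Cal has value 587 mm → rank 2.

2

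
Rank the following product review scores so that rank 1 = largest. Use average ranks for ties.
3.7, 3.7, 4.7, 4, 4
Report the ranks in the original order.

4.5, 4.5, 1, 2.5, 2.5

Sorted (descending): 4.7, 4, 4, 3.7, 3.7
The 2 values of 4 occupy positions 2–3 → average rank (2+3)/2 = 2.5.
The 2 values of 3.7 occupy positions 4–5 → average rank (4+5)/2 = 4.5.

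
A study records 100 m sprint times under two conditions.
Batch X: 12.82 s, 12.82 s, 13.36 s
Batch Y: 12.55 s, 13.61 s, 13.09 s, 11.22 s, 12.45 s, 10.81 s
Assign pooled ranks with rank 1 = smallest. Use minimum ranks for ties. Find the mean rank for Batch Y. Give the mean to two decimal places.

Sorted (ascending): 10.81, 11.22, 12.45, 12.55, 12.82, 12.82, 13.09, 13.36, 13.61
The 2 values of 12.82 occupy positions 5–6 → each gets rank 5.
Batch Y values → pooled ranks: 12.55→4, 13.61→9, 13.09→7, 11.22→2, 12.45→3, 10.81→1
Mean rank = (4 + 9 + 7 + 2 + 3 + 1) / 6 = 4.33

4.33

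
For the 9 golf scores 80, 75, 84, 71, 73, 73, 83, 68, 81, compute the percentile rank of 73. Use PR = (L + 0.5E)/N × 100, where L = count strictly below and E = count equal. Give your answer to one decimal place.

N = 9.
Strictly below 73: 2. Equal to 73: 2.
PR = (2 + 0.5·2)/9 × 100 = 33.3

33.3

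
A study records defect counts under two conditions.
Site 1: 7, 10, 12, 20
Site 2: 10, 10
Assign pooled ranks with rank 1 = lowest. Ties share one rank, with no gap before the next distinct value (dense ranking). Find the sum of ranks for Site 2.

Sorted (ascending): 7, 10, 10, 10, 12, 20
The 3 values of 10 share dense rank 2.
Remaining distinct values take the next consecutive integers.
Site 2 values → pooled ranks: 10→2, 10→2
Rank sum = 2 + 2 = 4

4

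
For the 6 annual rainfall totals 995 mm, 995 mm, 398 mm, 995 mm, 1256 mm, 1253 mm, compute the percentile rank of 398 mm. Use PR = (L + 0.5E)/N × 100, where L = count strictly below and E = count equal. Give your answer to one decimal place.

8.3

N = 6.
Strictly below 398: 0. Equal to 398: 1.
PR = (0 + 0.5·1)/6 × 100 = 8.3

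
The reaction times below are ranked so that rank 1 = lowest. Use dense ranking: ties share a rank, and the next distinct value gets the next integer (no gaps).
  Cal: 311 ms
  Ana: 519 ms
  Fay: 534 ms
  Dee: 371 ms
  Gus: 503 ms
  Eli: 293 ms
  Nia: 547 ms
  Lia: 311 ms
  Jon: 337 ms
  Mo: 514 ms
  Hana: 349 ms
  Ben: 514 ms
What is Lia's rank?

2

Sorted (ascending): 293, 311, 311, 337, 349, 371, 503, 514, 514, 519, 534, 547
The 2 values of 311 share dense rank 2.
The 2 values of 514 share dense rank 7.
Remaining distinct values take the next consecutive integers.
Lia has value 311 ms → rank 2.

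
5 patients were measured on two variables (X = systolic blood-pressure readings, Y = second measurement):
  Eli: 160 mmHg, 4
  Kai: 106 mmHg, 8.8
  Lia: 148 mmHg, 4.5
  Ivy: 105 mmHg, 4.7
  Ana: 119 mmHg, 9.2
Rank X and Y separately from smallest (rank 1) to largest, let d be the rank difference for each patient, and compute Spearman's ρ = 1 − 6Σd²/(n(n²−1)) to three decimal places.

Ranks of variable 1: 5, 2, 4, 1, 3
Ranks of variable 2: 1, 4, 2, 3, 5
d = r₁ − r₂: 4, -2, 2, -2, -2
d²: 16, 4, 4, 4, 4; Σd² = 32
ρ = 1 − 6·32/(5·24) = 1 − 192/120 = -0.600

-0.600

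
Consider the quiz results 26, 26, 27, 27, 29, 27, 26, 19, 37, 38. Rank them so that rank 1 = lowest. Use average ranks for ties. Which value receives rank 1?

Sorted (ascending): 19, 26, 26, 26, 27, 27, 27, 29, 37, 38
The 3 values of 26 occupy positions 2–4 → average rank 3.
The 3 values of 27 occupy positions 5–7 → average rank 6.
Rank 1 → value 19.

19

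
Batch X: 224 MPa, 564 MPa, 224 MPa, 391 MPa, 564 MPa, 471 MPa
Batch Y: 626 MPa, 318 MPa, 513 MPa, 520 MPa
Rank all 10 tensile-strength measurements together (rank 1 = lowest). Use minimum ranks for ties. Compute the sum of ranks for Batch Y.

Sorted (ascending): 224, 224, 318, 391, 471, 513, 520, 564, 564, 626
The 2 values of 224 occupy positions 1–2 → each gets rank 1.
The 2 values of 564 occupy positions 8–9 → each gets rank 8.
Batch Y values → pooled ranks: 626→10, 318→3, 513→6, 520→7
Rank sum = 10 + 3 + 6 + 7 = 26

26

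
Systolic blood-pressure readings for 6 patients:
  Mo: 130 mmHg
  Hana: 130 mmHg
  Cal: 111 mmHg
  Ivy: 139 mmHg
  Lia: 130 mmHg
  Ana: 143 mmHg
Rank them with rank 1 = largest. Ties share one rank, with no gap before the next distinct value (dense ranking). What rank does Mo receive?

Sorted (descending): 143, 139, 130, 130, 130, 111
The 3 values of 130 share dense rank 3.
Remaining distinct values take the next consecutive integers.
Mo has value 130 mmHg → rank 3.

3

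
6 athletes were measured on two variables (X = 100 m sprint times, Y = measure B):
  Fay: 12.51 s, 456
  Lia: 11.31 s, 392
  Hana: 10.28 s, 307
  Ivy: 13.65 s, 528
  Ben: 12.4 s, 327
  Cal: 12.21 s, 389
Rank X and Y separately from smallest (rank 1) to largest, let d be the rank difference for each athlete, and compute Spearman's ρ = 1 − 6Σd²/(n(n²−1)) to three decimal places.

Ranks of variable 1: 5, 2, 1, 6, 4, 3
Ranks of variable 2: 5, 4, 1, 6, 2, 3
d = r₁ − r₂: 0, -2, 0, 0, 2, 0
d²: 0, 4, 0, 0, 4, 0; Σd² = 8
ρ = 1 − 6·8/(6·35) = 1 − 48/210 = 0.771

0.771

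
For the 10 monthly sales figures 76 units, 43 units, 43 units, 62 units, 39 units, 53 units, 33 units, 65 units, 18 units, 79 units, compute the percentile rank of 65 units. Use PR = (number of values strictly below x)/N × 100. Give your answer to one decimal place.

N = 10.
Strictly below 65: 7. Equal to 65: 1.
PR = 7/10 × 100 = 70.0

70.0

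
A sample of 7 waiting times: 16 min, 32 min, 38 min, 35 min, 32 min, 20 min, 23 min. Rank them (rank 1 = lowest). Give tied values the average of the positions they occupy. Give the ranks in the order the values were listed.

Sorted (ascending): 16, 20, 23, 32, 32, 35, 38
The 2 values of 32 occupy positions 4–5 → average rank (4+5)/2 = 4.5.

1, 4.5, 7, 6, 4.5, 2, 3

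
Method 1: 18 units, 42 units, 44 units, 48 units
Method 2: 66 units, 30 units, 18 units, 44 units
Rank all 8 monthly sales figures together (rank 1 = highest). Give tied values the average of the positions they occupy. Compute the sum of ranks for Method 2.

Sorted (descending): 66, 48, 44, 44, 42, 30, 18, 18
The 2 values of 44 occupy positions 3–4 → average rank (3+4)/2 = 3.5.
The 2 values of 18 occupy positions 7–8 → average rank (7+8)/2 = 7.5.
Method 2 values → pooled ranks: 66→1, 30→6, 18→7.5, 44→3.5
Rank sum = 1 + 6 + 7.5 + 3.5 = 18

18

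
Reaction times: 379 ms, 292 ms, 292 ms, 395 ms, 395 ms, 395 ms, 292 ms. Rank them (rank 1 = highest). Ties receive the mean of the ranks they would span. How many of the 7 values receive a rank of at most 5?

4

Sorted (descending): 395, 395, 395, 379, 292, 292, 292
The 3 values of 395 occupy positions 1–3 → average rank 2.
The 3 values of 292 occupy positions 5–7 → average rank 6.
Ranks ≤ 5: {2, 2, 2, 4} → 4 values.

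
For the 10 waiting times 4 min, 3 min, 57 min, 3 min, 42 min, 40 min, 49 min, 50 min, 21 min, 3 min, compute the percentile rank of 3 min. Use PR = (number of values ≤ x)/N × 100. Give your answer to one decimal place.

30.0

N = 10.
Strictly below 3: 0. Equal to 3: 3.
PR = 3/10 × 100 = 30.0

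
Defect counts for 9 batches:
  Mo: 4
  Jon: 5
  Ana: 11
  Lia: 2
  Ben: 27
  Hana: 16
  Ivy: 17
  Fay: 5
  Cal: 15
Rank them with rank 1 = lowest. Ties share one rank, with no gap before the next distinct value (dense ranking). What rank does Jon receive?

Sorted (ascending): 2, 4, 5, 5, 11, 15, 16, 17, 27
The 2 values of 5 share dense rank 3.
Remaining distinct values take the next consecutive integers.
Jon has value 5 → rank 3.

3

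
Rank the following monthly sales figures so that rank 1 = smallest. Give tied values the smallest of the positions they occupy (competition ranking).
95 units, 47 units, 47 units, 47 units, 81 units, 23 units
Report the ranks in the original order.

6, 2, 2, 2, 5, 1

Sorted (ascending): 23, 47, 47, 47, 81, 95
The 3 values of 47 occupy positions 2–4 → each gets rank 2.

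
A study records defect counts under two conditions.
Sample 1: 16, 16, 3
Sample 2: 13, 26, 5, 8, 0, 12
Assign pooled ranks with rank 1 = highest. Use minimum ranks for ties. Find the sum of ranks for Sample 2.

Sorted (descending): 26, 16, 16, 13, 12, 8, 5, 3, 0
The 2 values of 16 occupy positions 2–3 → each gets rank 2.
Sample 2 values → pooled ranks: 13→4, 26→1, 5→7, 8→6, 0→9, 12→5
Rank sum = 4 + 1 + 7 + 6 + 9 + 5 = 32

32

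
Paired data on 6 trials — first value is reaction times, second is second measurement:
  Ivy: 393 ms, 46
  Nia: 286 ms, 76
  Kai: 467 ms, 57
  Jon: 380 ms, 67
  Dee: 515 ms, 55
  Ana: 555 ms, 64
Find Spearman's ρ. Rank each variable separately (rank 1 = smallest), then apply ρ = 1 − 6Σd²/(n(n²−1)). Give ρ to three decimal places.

-0.486

Ranks of variable 1: 3, 1, 4, 2, 5, 6
Ranks of variable 2: 1, 6, 3, 5, 2, 4
d = r₁ − r₂: 2, -5, 1, -3, 3, 2
d²: 4, 25, 1, 9, 9, 4; Σd² = 52
ρ = 1 − 6·52/(6·35) = 1 − 312/210 = -0.486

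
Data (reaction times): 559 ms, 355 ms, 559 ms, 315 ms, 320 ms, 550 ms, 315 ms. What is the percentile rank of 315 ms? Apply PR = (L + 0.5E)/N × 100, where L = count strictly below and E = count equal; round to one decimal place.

14.3

N = 7.
Strictly below 315: 0. Equal to 315: 2.
PR = (0 + 0.5·2)/7 × 100 = 14.3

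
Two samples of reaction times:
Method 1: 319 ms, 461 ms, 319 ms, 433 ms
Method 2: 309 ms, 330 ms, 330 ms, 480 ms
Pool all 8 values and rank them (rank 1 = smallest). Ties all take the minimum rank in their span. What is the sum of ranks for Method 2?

Sorted (ascending): 309, 319, 319, 330, 330, 433, 461, 480
The 2 values of 319 occupy positions 2–3 → each gets rank 2.
The 2 values of 330 occupy positions 4–5 → each gets rank 4.
Method 2 values → pooled ranks: 309→1, 330→4, 330→4, 480→8
Rank sum = 1 + 4 + 4 + 8 = 17

17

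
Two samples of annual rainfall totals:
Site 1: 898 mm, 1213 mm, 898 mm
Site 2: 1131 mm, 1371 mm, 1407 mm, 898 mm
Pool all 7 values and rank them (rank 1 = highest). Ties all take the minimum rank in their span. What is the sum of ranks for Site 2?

Sorted (descending): 1407, 1371, 1213, 1131, 898, 898, 898
The 3 values of 898 occupy positions 5–7 → each gets rank 5.
Site 2 values → pooled ranks: 1131→4, 1371→2, 1407→1, 898→5
Rank sum = 4 + 2 + 1 + 5 = 12

12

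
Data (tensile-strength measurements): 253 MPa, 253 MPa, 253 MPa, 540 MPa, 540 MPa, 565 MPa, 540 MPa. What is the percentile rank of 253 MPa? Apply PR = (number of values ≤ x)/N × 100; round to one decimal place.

N = 7.
Strictly below 253: 0. Equal to 253: 3.
PR = 3/7 × 100 = 42.9

42.9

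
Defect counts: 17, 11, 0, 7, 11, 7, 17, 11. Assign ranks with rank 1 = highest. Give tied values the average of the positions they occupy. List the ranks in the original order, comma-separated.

Sorted (descending): 17, 17, 11, 11, 11, 7, 7, 0
The 2 values of 17 occupy positions 1–2 → average rank (1+2)/2 = 1.5.
The 3 values of 11 occupy positions 3–5 → average rank 4.
The 2 values of 7 occupy positions 6–7 → average rank (6+7)/2 = 6.5.

1.5, 4, 8, 6.5, 4, 6.5, 1.5, 4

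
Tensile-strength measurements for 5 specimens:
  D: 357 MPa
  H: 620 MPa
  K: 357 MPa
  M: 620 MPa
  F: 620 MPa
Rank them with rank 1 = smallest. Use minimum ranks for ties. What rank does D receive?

Sorted (ascending): 357, 357, 620, 620, 620
The 2 values of 357 occupy positions 1–2 → each gets rank 1.
The 3 values of 620 occupy positions 3–5 → each gets rank 3.
D has value 357 MPa → rank 1.

1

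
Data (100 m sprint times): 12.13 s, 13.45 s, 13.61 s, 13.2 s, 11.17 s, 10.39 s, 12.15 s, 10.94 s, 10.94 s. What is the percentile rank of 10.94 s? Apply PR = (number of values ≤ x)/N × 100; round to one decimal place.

N = 9.
Strictly below 10.94: 1. Equal to 10.94: 2.
PR = 3/9 × 100 = 33.3

33.3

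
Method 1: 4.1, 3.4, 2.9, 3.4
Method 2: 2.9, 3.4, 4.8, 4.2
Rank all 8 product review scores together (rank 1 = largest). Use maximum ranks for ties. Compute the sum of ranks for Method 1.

23

Sorted (descending): 4.8, 4.2, 4.1, 3.4, 3.4, 3.4, 2.9, 2.9
The 3 values of 3.4 occupy positions 4–6 → each gets rank 6.
The 2 values of 2.9 occupy positions 7–8 → each gets rank 8.
Method 1 values → pooled ranks: 4.1→3, 3.4→6, 2.9→8, 3.4→6
Rank sum = 3 + 6 + 8 + 6 = 23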